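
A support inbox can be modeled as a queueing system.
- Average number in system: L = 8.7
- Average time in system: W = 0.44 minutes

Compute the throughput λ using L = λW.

Little's Law: L = λW, so λ = L/W
λ = 8.7/0.44 = 19.7727 emails/minute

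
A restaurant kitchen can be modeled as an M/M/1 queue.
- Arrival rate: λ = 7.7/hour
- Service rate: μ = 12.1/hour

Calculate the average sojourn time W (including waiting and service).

First, compute utilization: ρ = λ/μ = 7.7/12.1 = 0.6364
For M/M/1: W = 1/(μ-λ)
W = 1/(12.1-7.7) = 1/4.40
W = 0.2273 hours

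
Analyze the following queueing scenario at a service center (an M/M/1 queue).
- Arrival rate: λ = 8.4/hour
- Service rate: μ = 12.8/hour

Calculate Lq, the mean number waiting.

ρ = λ/μ = 8.4/12.8 = 0.6562
For M/M/1: Lq = λ²/(μ(μ-λ))
Lq = 70.56/(12.8 × 4.40)
Lq = 1.2528 customers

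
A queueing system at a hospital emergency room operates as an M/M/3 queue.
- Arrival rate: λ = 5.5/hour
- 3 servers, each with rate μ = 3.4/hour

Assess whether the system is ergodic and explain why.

Stability requires ρ = λ/(cμ) < 1
ρ = 5.5/(3 × 3.4) = 5.5/10.20 = 0.5392
Since 0.5392 < 1, the system is STABLE.
The servers are busy 53.92% of the time.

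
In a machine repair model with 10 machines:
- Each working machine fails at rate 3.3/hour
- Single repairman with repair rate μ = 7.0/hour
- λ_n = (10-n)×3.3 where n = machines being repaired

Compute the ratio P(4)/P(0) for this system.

P(4)/P(0) = ∏_{i=0}^{4-1} λ_i/μ_{i+1}
= (10-0)×3.3/7.0 × (10-1)×3.3/7.0 × (10-2)×3.3/7.0 × (10-3)×3.3/7.0
= 248.9397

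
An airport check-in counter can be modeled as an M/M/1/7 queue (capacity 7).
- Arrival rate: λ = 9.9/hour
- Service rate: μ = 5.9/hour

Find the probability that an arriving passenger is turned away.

ρ = λ/μ = 9.9/5.9 = 1.6780
P₀ = (1-ρ)/(1-ρ^(K+1)) = (1-1.6780)/(1-1.6780^8) = -0.6780/-61.8544 = 0.01096
P_K = P₀×ρ^K = 0.010961 × 1.6780^7 = 0.010961 × 37.4579 = 0.4106
Blocking probability = 41.06%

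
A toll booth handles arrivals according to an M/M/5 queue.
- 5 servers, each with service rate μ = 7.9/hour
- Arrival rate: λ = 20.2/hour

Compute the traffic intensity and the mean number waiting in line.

Traffic intensity: ρ = λ/(cμ) = 20.2/(5×7.9) = 0.5114
Since ρ = 0.5114 < 1, system is stable.
Offered load a = λ/μ = cρ = 20.2/7.9 = 2.5570
P₀ = [ Σₙ₌₀^4 aⁿ/n! + a^5/(5!(1-ρ)) ]⁻¹
Σ = a^0/0! + a^1/1! + a^2/2! + a^3/3! + a^4/4! = 1.00000 + 2.55696 + 3.26903 + 2.78626 + 1.78109 = 11.3933
a^5/(5!(1-ρ)) = 109.3003/(120 × 0.48861) = 1.8641
P₀ = 1/(11.3933 + 1.8641) = 0.07543
Lq = P₀·a^5·ρ / (5!(1-ρ)²) = 0.07543 × 109.3003 × 0.5114 / (120 × 0.2387) = 0.1472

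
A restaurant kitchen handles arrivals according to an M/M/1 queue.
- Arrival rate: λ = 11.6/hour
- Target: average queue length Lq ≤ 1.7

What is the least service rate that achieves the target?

For M/M/1: Lq = λ²/(μ(μ-λ))
Need Lq ≤ 1.7, i.e. μ(μ-λ) ≥ λ²/1.7
μ² - 11.6μ - 134.56/1.7 ≥ 0  →  μ² - 11.6μ - 79.15294 ≥ 0
Quadratic formula (positive root): μ = [λ + √(λ² + 4×79.15294)]/2
Discriminant: 134.56 + 4×79.15294 = 451.1718, √451.1718 = 21.2408
μ ≥ (11.6 + 21.2408)/2 = 16.4204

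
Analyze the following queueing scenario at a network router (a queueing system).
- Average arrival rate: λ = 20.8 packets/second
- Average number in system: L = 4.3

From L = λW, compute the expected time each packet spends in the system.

Little's Law: L = λW, so W = L/λ
W = 4.3/20.8 = 0.2067 seconds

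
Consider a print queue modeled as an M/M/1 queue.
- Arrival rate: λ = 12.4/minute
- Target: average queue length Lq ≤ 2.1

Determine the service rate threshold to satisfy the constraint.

For M/M/1: Lq = λ²/(μ(μ-λ))
Need Lq ≤ 2.1, i.e. μ(μ-λ) ≥ λ²/2.1
μ² - 12.4μ - 153.76/2.1 ≥ 0  →  μ² - 12.4μ - 73.21905 ≥ 0
Quadratic formula (positive root): μ = [λ + √(λ² + 4×73.21905)]/2
Discriminant: 153.76 + 4×73.21905 = 446.6362, √446.6362 = 21.1338
μ ≥ (12.4 + 21.1338)/2 = 16.7669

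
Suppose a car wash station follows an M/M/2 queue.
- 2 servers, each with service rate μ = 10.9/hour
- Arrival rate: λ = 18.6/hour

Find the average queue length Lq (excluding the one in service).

Traffic intensity: ρ = λ/(cμ) = 18.6/(2×10.9) = 0.8532
Since ρ = 0.8532 < 1, system is stable.
Offered load a = λ/μ = cρ = 18.6/10.9 = 1.7064
P₀ = [ Σₙ₌₀^1 aⁿ/n! + a^2/(2!(1-ρ)) ]⁻¹
Σ = a^0/0! + a^1/1! = 1.0000 + 1.7064 = 2.7064
a^2/(2!(1-ρ)) = 2.9119/(2 × 0.14679) = 9.9186
P₀ = 1/(2.7064 + 9.9186) = 0.07921
Lq = P₀·a^2·ρ / (2!(1-ρ)²) = 0.079208 × 2.9119 × 0.85321 / (2 × 0.021547) = 4.5665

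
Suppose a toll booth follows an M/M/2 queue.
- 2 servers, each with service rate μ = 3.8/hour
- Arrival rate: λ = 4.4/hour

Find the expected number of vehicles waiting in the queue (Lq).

Traffic intensity: ρ = λ/(cμ) = 4.4/(2×3.8) = 0.5789
Since ρ = 0.5789 < 1, system is stable.
Offered load a = λ/μ = cρ = 4.4/3.8 = 1.1579
P₀ = [ Σₙ₌₀^1 aⁿ/n! + a^2/(2!(1-ρ)) ]⁻¹
Σ = a^0/0! + a^1/1! = 1.0000 + 1.1579 = 2.1579
a^2/(2!(1-ρ)) = 1.3407/(2 × 0.42105) = 1.5921
P₀ = 1/(2.1579 + 1.5921) = 0.2667
Lq = P₀·a^2·ρ / (2!(1-ρ)²) = 0.26667 × 1.3407 × 0.57895 / (2 × 0.17729) = 0.5838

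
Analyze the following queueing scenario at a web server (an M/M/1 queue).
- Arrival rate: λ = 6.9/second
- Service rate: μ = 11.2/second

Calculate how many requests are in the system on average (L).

ρ = λ/μ = 6.9/11.2 = 0.6161
For M/M/1: L = λ/(μ-λ)
L = 6.9/(11.2-6.9) = 6.9/4.30
L = 1.6047 requests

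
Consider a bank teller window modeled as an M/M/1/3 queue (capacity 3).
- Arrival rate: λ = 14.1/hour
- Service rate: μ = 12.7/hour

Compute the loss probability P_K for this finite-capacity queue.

ρ = λ/μ = 14.1/12.7 = 1.1102
P₀ = (1-ρ)/(1-ρ^(K+1)) = (1-1.1102)/(1-1.1102^4) = -0.11020/-0.51916 = 0.2123
P_K = P₀×ρ^K = 0.2123 × 1.1102^3 = 0.2123 × 1.3684 = 0.2905
Blocking probability = 29.05%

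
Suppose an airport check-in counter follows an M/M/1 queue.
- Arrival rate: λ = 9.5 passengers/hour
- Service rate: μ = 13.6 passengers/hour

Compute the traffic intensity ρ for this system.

Server utilization: ρ = λ/μ
ρ = 9.5/13.6 = 0.6985
The server is busy 69.85% of the time.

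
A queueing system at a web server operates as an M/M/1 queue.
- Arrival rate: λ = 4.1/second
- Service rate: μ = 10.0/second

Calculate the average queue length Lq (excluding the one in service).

ρ = λ/μ = 4.1/10.0 = 0.4100
For M/M/1: Lq = λ²/(μ(μ-λ))
Lq = 16.81/(10.0 × 5.90)
Lq = 0.2849 requests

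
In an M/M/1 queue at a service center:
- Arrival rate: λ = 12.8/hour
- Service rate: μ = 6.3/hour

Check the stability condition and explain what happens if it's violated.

Stability requires ρ = λ/(cμ) < 1
ρ = 12.8/(1 × 6.3) = 12.8/6.30 = 2.0317
Since 2.0317 ≥ 1, the system is UNSTABLE.
Queue grows without bound. Need μ > λ = 12.8.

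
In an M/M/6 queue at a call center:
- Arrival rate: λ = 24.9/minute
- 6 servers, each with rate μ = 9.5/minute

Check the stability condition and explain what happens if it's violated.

Stability requires ρ = λ/(cμ) < 1
ρ = 24.9/(6 × 9.5) = 24.9/57.00 = 0.4368
Since 0.4368 < 1, the system is STABLE.
The servers are busy 43.68% of the time.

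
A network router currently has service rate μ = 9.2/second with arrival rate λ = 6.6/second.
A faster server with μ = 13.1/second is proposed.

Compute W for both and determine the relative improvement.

System 1: ρ₁ = 6.6/9.2 = 0.7174, W₁ = 1/(9.2-6.6) = 0.38462
System 2: ρ₂ = 6.6/13.1 = 0.5038, W₂ = 1/(13.1-6.6) = 0.15385
Improvement: (W₁-W₂)/W₁ = (0.38462-0.15385)/0.38462 = 60.00%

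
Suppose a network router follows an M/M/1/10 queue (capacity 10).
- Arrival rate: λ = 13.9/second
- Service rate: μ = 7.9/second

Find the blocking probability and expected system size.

ρ = λ/μ = 13.9/7.9 = 1.7595
P₀ = (1-ρ)/(1-ρ^(K+1)) = (1-1.7595)/(1-1.7595^11) = -0.7595/-499.3593 = 0.001521
P_K = P₀×ρ^K = 0.001521 × 1.7595^10 = 0.001521 × 284.3758 = 0.4325
Blocking probability P_10 = 0.4325 (43.25%)
L = ρ[1 - (K+1)ρ^K + Kρ^(K+1)] / [(1-ρ)(1-ρ^(K+1))]
L = 1.7595 × (1 - 11×284.3758 + 10×500.3593) / ((1 - 1.7595) × (1 - 500.3593)) = 8.7054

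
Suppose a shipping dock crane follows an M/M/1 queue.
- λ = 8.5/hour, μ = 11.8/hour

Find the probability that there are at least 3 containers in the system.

ρ = λ/μ = 8.5/11.8 = 0.72034
P(N ≥ n) = ρⁿ
P(N ≥ 3) = 0.72034^3
P(N ≥ 3) = 0.3738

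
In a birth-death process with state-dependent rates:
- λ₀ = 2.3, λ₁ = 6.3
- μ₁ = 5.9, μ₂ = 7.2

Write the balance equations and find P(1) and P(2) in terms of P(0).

Balance equations:
State 0: λ₀P₀ = μ₁P₁ → P₁ = (λ₀/μ₁)P₀ = (2.3/5.9)P₀ = 0.3898P₀
State 1: P₂ = (λ₀λ₁)/(μ₁μ₂)P₀ = (2.3×6.3)/(5.9×7.2)P₀ = 0.3411P₀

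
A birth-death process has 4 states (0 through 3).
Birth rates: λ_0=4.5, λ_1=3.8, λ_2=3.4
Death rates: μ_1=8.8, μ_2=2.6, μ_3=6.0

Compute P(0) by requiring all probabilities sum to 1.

Ratios P(n)/P(0) = (λ₀···λₙ₋₁)/(μ₁···μₙ):
P(1)/P(0) = (4.5)/(8.8) = 0.5114
P(2)/P(0) = (4.5×3.8)/(8.8×2.6) = 0.7474
P(3)/P(0) = (4.5×3.8×3.4)/(8.8×2.6×6.0) = 0.4235

Normalization: ∑ P(n) = 1
P(0) × (1.0000 + 0.5114 + 0.7474 + 0.4235) = 1
P(0) × 2.6823 = 1
P(0) = 1/2.6823 = 0.3728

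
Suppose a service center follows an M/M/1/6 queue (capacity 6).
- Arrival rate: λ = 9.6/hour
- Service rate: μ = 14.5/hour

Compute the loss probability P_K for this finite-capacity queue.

ρ = λ/μ = 9.6/14.5 = 0.66207
P₀ = (1-ρ)/(1-ρ^(K+1)) = (1-0.66207)/(1-0.66207^7) = 0.3379/0.9442 = 0.3579
P_K = P₀×ρ^K = 0.3579 × 0.66207^6 = 0.3579 × 0.08422 = 0.03014
Blocking probability = 3.01%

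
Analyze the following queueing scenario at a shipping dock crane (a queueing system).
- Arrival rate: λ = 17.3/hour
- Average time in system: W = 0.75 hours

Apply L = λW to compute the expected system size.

Little's Law: L = λW
L = 17.3 × 0.75 = 12.9750 containers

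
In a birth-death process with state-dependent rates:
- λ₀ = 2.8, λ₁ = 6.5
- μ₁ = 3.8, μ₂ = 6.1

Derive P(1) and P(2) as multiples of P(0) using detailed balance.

Balance equations:
State 0: λ₀P₀ = μ₁P₁ → P₁ = (λ₀/μ₁)P₀ = (2.8/3.8)P₀ = 0.7368P₀
State 1: P₂ = (λ₀λ₁)/(μ₁μ₂)P₀ = (2.8×6.5)/(3.8×6.1)P₀ = 0.7852P₀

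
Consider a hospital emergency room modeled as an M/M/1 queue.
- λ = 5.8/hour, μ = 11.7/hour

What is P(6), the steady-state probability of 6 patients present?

ρ = λ/μ = 5.8/11.7 = 0.49573
P(n) = (1-ρ)ρⁿ
P(6) = (1-0.49573) × 0.49573^6
P(6) = 0.5043 × 0.01484
P(6) = 0.007484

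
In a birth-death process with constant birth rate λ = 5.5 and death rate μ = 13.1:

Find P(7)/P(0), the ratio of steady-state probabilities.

For constant rates: P(n)/P(0) = (λ/μ)^n
P(7)/P(0) = (5.5/13.1)^7 = 0.41985^7 = 0.002300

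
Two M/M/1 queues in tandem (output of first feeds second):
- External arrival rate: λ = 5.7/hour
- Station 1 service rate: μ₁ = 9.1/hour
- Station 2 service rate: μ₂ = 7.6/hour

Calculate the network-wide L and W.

By Jackson's theorem, each station behaves as independent M/M/1.
Station 1: ρ₁ = 5.7/9.1 = 0.6264, L₁ = ρ₁/(1-ρ₁) = λ/(μ₁-λ) = 5.7/3.40 = 1.6765
Station 2: ρ₂ = 5.7/7.6 = 0.7500, L₂ = ρ₂/(1-ρ₂) = λ/(μ₂-λ) = 5.7/1.90 = 3.0000
Total: L = L₁ + L₂ = 1.6765 + 3.0000 = 4.6765
W = L/λ = 4.6765/5.7 = 0.8204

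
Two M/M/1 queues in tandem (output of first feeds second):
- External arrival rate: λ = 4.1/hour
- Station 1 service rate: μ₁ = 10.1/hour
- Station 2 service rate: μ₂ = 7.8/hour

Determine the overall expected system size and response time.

By Jackson's theorem, each station behaves as independent M/M/1.
Station 1: ρ₁ = 4.1/10.1 = 0.4059, L₁ = ρ₁/(1-ρ₁) = λ/(μ₁-λ) = 4.1/6.00 = 0.6833
Station 2: ρ₂ = 4.1/7.8 = 0.5256, L₂ = ρ₂/(1-ρ₂) = λ/(μ₂-λ) = 4.1/3.70 = 1.1081
Total: L = L₁ + L₂ = 0.6833 + 1.1081 = 1.7914
W = L/λ = 1.7914/4.1 = 0.4369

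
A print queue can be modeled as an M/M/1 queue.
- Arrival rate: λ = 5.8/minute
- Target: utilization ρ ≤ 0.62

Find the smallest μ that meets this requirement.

ρ = λ/μ, so μ = λ/ρ
μ ≥ 5.8/0.62 = 9.3548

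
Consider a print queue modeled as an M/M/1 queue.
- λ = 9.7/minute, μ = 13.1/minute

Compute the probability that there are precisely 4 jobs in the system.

ρ = λ/μ = 9.7/13.1 = 0.74046
P(n) = (1-ρ)ρⁿ
P(4) = (1-0.74046) × 0.74046^4
P(4) = 0.25954 × 0.30061
P(4) = 0.07802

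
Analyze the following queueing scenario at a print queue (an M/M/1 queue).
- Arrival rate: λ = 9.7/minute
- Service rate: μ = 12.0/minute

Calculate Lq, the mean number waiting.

ρ = λ/μ = 9.7/12.0 = 0.8083
For M/M/1: Lq = λ²/(μ(μ-λ))
Lq = 94.09/(12.0 × 2.30)
Lq = 3.4091 jobs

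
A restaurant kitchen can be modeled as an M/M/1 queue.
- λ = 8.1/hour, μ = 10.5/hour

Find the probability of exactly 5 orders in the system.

ρ = λ/μ = 8.1/10.5 = 0.77143
P(n) = (1-ρ)ρⁿ
P(5) = (1-0.77143) × 0.77143^5
P(5) = 0.2286 × 0.2732
P(5) = 0.06245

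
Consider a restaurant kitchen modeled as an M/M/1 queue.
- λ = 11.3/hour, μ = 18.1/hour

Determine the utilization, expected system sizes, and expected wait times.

Step 1: ρ = λ/μ = 11.3/18.1 = 0.6243
Step 2: L = λ/(μ-λ) = 11.3/6.80 = 1.6618
Step 3: Lq = λ²/(μ(μ-λ)) = 127.69/(18.1×6.80) = 1.0375
Step 4: W = 1/(μ-λ) = 1/6.80 = 0.14706
Step 5: Wq = λ/(μ(μ-λ)) = 11.3/(18.1×6.80) = 0.09181
Step 6: P(0) = 1-ρ = 0.3757
Verify: L = λW = 11.3×0.14706 = 1.6618 ✔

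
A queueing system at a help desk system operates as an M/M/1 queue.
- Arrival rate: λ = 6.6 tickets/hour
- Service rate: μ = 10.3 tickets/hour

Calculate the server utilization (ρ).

Server utilization: ρ = λ/μ
ρ = 6.6/10.3 = 0.6408
The server is busy 64.08% of the time.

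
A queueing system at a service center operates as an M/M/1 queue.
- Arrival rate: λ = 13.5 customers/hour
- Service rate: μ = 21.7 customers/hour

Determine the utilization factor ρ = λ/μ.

Server utilization: ρ = λ/μ
ρ = 13.5/21.7 = 0.6221
The server is busy 62.21% of the time.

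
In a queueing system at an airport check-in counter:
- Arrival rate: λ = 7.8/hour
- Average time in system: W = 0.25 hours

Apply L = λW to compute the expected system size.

Little's Law: L = λW
L = 7.8 × 0.25 = 1.9500 passengers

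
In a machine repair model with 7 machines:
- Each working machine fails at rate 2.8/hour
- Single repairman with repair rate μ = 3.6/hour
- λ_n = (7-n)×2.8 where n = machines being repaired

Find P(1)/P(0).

P(1)/P(0) = ∏_{i=0}^{1-1} λ_i/μ_{i+1}
= (7-0)×2.8/3.6
= 5.4444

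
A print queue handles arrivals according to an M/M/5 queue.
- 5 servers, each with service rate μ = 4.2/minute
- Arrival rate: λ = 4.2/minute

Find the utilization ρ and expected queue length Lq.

Traffic intensity: ρ = λ/(cμ) = 4.2/(5×4.2) = 0.2000
Since ρ = 0.2000 < 1, system is stable.
Offered load a = λ/μ = cρ = 4.2/4.2 = 1.0000
P₀ = [ Σₙ₌₀^4 aⁿ/n! + a^5/(5!(1-ρ)) ]⁻¹
Σ = a^0/0! + a^1/1! + a^2/2! + a^3/3! + a^4/4! = 1.0000 + 1.0000 + 0.50000 + 0.16667 + 0.041667 = 2.7083
a^5/(5!(1-ρ)) = 1.0000/(120 × 0.8000) = 0.01042
P₀ = 1/(2.7083 + 0.01042) = 0.3678
Lq = P₀·a^5·ρ / (5!(1-ρ)²) = 0.36782 × 1.0000 × 0.20000 / (120 × 0.64000) = 0.0009579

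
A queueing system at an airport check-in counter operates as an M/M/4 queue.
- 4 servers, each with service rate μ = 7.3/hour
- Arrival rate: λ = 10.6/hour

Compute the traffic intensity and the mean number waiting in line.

Traffic intensity: ρ = λ/(cμ) = 10.6/(4×7.3) = 0.3630
Since ρ = 0.3630 < 1, system is stable.
Offered load a = λ/μ = cρ = 10.6/7.3 = 1.4521
P₀ = [ Σₙ₌₀^3 aⁿ/n! + a^4/(4!(1-ρ)) ]⁻¹
Σ = a^0/0! + a^1/1! + a^2/2! + a^3/3! = 1.0000 + 1.4521 + 1.0542 + 0.5103 = 4.0166
a^4/(4!(1-ρ)) = 4.4456/(24 × 0.6370) = 0.2908
P₀ = 1/(4.0166 + 0.2908) = 0.2322
Lq = P₀·a^4·ρ / (4!(1-ρ)²) = 0.2322 × 4.4456 × 0.3630 / (24 × 0.4058) = 0.03847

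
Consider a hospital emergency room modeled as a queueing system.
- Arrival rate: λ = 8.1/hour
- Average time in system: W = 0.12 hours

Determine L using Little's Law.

Little's Law: L = λW
L = 8.1 × 0.12 = 0.9720 patients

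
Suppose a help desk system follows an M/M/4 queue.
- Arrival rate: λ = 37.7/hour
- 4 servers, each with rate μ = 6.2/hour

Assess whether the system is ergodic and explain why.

Stability requires ρ = λ/(cμ) < 1
ρ = 37.7/(4 × 6.2) = 37.7/24.80 = 1.5202
Since 1.5202 ≥ 1, the system is UNSTABLE.
Need c > λ/μ = 37.7/6.2 = 6.08.
Minimum servers needed: c = 7.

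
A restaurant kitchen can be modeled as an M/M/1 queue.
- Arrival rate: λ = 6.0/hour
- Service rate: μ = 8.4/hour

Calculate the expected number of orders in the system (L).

ρ = λ/μ = 6.0/8.4 = 0.7143
For M/M/1: L = λ/(μ-λ)
L = 6.0/(8.4-6.0) = 6.0/2.40
L = 2.5000 orders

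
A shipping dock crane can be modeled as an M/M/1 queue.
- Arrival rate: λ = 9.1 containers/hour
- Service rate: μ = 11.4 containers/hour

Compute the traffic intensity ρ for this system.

Server utilization: ρ = λ/μ
ρ = 9.1/11.4 = 0.7982
The server is busy 79.82% of the time.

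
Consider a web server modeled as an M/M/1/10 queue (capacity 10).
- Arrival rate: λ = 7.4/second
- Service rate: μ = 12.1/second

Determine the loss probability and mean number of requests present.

ρ = λ/μ = 7.4/12.1 = 0.61157
P₀ = (1-ρ)/(1-ρ^(K+1)) = (1-0.61157)/(1-0.61157^11) = 0.3884/0.9955 = 0.3902
P_K = P₀×ρ^K = 0.3902 × 0.61157^10 = 0.3902 × 0.007319 = 0.002856
Blocking probability P_10 = 0.002856 (0.29%)
L = ρ[1 - (K+1)ρ^K + Kρ^(K+1)] / [(1-ρ)(1-ρ^(K+1))]
L = 0.61157 × (1 - 11×0.007319 + 10×0.004476) / ((1 - 0.61157) × (1 - 0.004476)) = 1.5250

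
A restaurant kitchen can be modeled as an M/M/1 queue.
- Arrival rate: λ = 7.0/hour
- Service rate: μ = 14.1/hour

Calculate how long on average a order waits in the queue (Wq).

First, compute utilization: ρ = λ/μ = 7.0/14.1 = 0.4965
For M/M/1: Wq = λ/(μ(μ-λ))
Wq = 7.0/(14.1 × (14.1-7.0))
Wq = 7.0/(14.1 × 7.10)
Wq = 0.06992 hours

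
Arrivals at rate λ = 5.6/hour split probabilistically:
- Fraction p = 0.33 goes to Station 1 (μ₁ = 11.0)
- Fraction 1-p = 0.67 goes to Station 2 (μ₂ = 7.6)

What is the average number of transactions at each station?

Effective rates: λ₁ = 5.6×0.33 = 1.848, λ₂ = 5.6×0.67 = 3.752
Station 1: ρ₁ = 1.848/11.0 = 0.1680, L₁ = ρ₁/(1-ρ₁) = 0.1680/(1-0.1680) = 0.2019
Station 2: ρ₂ = 3.752/7.6 = 0.4937, L₂ = ρ₂/(1-ρ₂) = 0.4937/(1-0.4937) = 0.9751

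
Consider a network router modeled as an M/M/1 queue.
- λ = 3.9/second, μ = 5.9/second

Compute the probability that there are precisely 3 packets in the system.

ρ = λ/μ = 3.9/5.9 = 0.66102
P(n) = (1-ρ)ρⁿ
P(3) = (1-0.66102) × 0.66102^3
P(3) = 0.33898 × 0.28883
P(3) = 0.09791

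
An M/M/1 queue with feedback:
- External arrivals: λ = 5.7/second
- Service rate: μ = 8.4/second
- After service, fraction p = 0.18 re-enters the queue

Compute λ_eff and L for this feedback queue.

Effective arrival rate: λ_eff = λ/(1-p) = 5.7/(1-0.18) = 5.7/0.82 = 6.95122
ρ = λ_eff/μ = 6.95122/8.4 = 0.827526
L = ρ/(1-ρ) = 0.827526/(1-0.827526) = 4.7980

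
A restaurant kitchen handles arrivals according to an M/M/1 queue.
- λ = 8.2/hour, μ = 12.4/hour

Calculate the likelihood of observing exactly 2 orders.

ρ = λ/μ = 8.2/12.4 = 0.6613
P(n) = (1-ρ)ρⁿ
P(2) = (1-0.6613) × 0.6613^2
P(2) = 0.3387 × 0.4373
P(2) = 0.1481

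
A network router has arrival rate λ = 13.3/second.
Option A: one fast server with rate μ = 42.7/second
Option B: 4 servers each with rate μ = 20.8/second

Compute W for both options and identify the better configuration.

Option A: single server μ = 42.7 (M/M/1)
  ρ_A = 13.3/42.7 = 0.3115
  W_A = 1/(μ-λ) = 1/(42.7-13.3) = 1/29.40 = 0.03401

Option B: 4 servers μ = 20.8 (M/M/4)
  ρ_B = λ/(cμ) = 13.3/(4×20.8) = 0.1599
  Offered load a = λ/μ = cρ = 13.3/20.8 = 0.6394
  P₀ = [ Σₙ₌₀^3 aⁿ/n! + a^4/(4!(1-ρ)) ]⁻¹
  Σ = a^0/0! + a^1/1! + a^2/2! + a^3/3! = 1.0000 + 0.6394 + 0.2044 + 0.04357 = 1.8874
  a^4/(4!(1-ρ)) = 0.16717/(24 × 0.84014) = 0.008291
  P₀ = 1/(1.8874 + 0.008291) = 0.5275
  Lq = P₀·a^4·ρ / (4!(1-ρ)²) = 0.527505 × 0.167168 × 0.159856 / (24 × 0.705842) = 0.0008321
  Wq_B = Lq/λ = 0.00083213/13.3 = 0.00006257
  W_B = Wq_B + 1/μ = 0.00006257 + 0.04808 = 0.04814

Since W_A = 0.03401 < W_B = 0.04814, Option A (single fast server) has the shorter time in system.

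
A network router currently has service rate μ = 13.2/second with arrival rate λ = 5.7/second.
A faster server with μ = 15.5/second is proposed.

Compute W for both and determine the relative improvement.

System 1: ρ₁ = 5.7/13.2 = 0.4318, W₁ = 1/(13.2-5.7) = 0.13333
System 2: ρ₂ = 5.7/15.5 = 0.3677, W₂ = 1/(15.5-5.7) = 0.10204
Improvement: (W₁-W₂)/W₁ = (0.13333-0.10204)/0.13333 = 23.47%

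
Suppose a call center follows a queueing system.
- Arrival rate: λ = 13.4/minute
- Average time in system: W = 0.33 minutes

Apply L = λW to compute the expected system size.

Little's Law: L = λW
L = 13.4 × 0.33 = 4.4220 calls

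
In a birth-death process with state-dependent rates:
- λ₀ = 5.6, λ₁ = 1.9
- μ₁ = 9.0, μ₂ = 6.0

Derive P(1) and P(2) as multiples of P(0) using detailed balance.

Balance equations:
State 0: λ₀P₀ = μ₁P₁ → P₁ = (λ₀/μ₁)P₀ = (5.6/9.0)P₀ = 0.6222P₀
State 1: P₂ = (λ₀λ₁)/(μ₁μ₂)P₀ = (5.6×1.9)/(9.0×6.0)P₀ = 0.1970P₀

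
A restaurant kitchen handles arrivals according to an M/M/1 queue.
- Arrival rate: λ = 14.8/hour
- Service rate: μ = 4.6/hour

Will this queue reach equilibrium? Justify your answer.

Stability requires ρ = λ/(cμ) < 1
ρ = 14.8/(1 × 4.6) = 14.8/4.60 = 3.2174
Since 3.2174 ≥ 1, the system is UNSTABLE.
Queue grows without bound. Need μ > λ = 14.8.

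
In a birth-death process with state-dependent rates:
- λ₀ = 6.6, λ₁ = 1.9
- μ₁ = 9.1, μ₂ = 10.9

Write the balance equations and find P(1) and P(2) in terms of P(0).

Balance equations:
State 0: λ₀P₀ = μ₁P₁ → P₁ = (λ₀/μ₁)P₀ = (6.6/9.1)P₀ = 0.7253P₀
State 1: P₂ = (λ₀λ₁)/(μ₁μ₂)P₀ = (6.6×1.9)/(9.1×10.9)P₀ = 0.1264P₀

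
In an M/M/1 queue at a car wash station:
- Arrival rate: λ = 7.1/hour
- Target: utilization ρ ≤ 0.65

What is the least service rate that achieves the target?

ρ = λ/μ, so μ = λ/ρ
μ ≥ 7.1/0.65 = 10.9231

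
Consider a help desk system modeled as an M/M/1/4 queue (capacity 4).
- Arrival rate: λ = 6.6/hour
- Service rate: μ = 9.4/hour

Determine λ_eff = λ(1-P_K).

ρ = λ/μ = 6.6/9.4 = 0.70213
P₀ = (1-ρ)/(1-ρ^(K+1)) = (1-0.70213)/(1-0.70213^5) = 0.2979/0.8294 = 0.3592
P_K = P₀×ρ^K = 0.3592 × 0.70213^4 = 0.3592 × 0.2430 = 0.08729
λ_eff = λ(1-P_K) = 6.6 × (1 - 0.08729) = 6.6 × 0.91271 = 6.0239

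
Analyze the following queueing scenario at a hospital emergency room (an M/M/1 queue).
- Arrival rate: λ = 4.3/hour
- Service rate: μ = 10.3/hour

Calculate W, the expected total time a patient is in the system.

First, compute utilization: ρ = λ/μ = 4.3/10.3 = 0.4175
For M/M/1: W = 1/(μ-λ)
W = 1/(10.3-4.3) = 1/6.00
W = 0.1667 hours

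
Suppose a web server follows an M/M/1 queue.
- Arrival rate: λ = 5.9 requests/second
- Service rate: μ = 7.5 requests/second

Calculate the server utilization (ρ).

Server utilization: ρ = λ/μ
ρ = 5.9/7.5 = 0.7867
The server is busy 78.67% of the time.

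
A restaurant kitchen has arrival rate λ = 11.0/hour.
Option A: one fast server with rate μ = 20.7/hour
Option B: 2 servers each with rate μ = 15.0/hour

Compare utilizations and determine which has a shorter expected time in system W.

Option A: single server μ = 20.7 (M/M/1)
  ρ_A = 11.0/20.7 = 0.5314
  W_A = 1/(μ-λ) = 1/(20.7-11.0) = 1/9.70 = 0.1031

Option B: 2 servers μ = 15.0 (M/M/2)
  ρ_B = λ/(cμ) = 11.0/(2×15.0) = 0.3667
  Offered load a = λ/μ = cρ = 11.0/15.0 = 0.7333
  P₀ = [ Σₙ₌₀^1 aⁿ/n! + a^2/(2!(1-ρ)) ]⁻¹
  Σ = a^0/0! + a^1/1! = 1.0000 + 0.7333 = 1.7333
  a^2/(2!(1-ρ)) = 0.5378/(2 × 0.6333) = 0.4246
  P₀ = 1/(1.7333 + 0.4246) = 0.4634
  Lq = P₀·a^2·ρ / (2!(1-ρ)²) = 0.4634 × 0.5378 × 0.3667 / (2 × 0.4011) = 0.1139
  Wq_B = Lq/λ = 0.1139/11.0 = 0.010355
  W_B = Wq_B + 1/μ = 0.010355 + 0.066667 = 0.07702

Since W_B = 0.07702 < W_A = 0.1031, Option B (multiple servers) has the shorter time in system.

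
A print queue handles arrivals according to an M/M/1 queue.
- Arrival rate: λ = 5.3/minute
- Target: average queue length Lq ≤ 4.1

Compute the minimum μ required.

For M/M/1: Lq = λ²/(μ(μ-λ))
Need Lq ≤ 4.1, i.e. μ(μ-λ) ≥ λ²/4.1
μ² - 5.3μ - 28.09/4.1 ≥ 0  →  μ² - 5.3μ - 6.85122 ≥ 0
Quadratic formula (positive root): μ = [λ + √(λ² + 4×6.85122)]/2
Discriminant: 28.09 + 4×6.85122 = 55.4949, √55.4949 = 7.4495
μ ≥ (5.3 + 7.4495)/2 = 6.3747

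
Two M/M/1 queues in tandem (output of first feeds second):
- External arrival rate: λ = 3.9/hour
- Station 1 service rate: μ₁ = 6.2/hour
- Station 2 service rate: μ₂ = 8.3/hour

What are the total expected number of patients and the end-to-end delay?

By Jackson's theorem, each station behaves as independent M/M/1.
Station 1: ρ₁ = 3.9/6.2 = 0.6290, L₁ = ρ₁/(1-ρ₁) = λ/(μ₁-λ) = 3.9/2.30 = 1.69565
Station 2: ρ₂ = 3.9/8.3 = 0.4699, L₂ = ρ₂/(1-ρ₂) = λ/(μ₂-λ) = 3.9/4.40 = 0.886364
Total: L = L₁ + L₂ = 1.69565 + 0.886364 = 2.5820
W = L/λ = 2.5820/3.9 = 0.6621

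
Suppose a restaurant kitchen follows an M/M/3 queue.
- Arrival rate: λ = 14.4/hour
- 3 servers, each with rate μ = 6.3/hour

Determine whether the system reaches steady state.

Stability requires ρ = λ/(cμ) < 1
ρ = 14.4/(3 × 6.3) = 14.4/18.90 = 0.7619
Since 0.7619 < 1, the system is STABLE.
The servers are busy 76.19% of the time.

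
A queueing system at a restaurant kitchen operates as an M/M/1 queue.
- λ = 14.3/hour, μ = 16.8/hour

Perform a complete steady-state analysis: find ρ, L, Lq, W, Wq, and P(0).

Step 1: ρ = λ/μ = 14.3/16.8 = 0.8512
Step 2: L = λ/(μ-λ) = 14.3/2.50 = 5.7200
Step 3: Lq = λ²/(μ(μ-λ)) = 204.49/(16.8×2.50) = 4.8688
Step 4: W = 1/(μ-λ) = 1/2.50 = 0.4000
Step 5: Wq = λ/(μ(μ-λ)) = 14.3/(16.8×2.50) = 0.3405
Step 6: P(0) = 1-ρ = 0.1488
Verify: L = λW = 14.3×0.4000 = 5.7200 ✔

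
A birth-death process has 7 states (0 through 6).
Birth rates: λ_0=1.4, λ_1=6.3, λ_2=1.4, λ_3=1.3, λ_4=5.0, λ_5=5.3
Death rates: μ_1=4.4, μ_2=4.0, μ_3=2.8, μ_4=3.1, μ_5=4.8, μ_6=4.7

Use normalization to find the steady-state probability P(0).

Ratios P(n)/P(0) = (λ₀···λₙ₋₁)/(μ₁···μₙ):
P(1)/P(0) = (1.4)/(4.4) = 0.318182
P(2)/P(0) = (1.4×6.3)/(4.4×4.0) = 0.501136
P(3)/P(0) = (1.4×6.3×1.4)/(4.4×4.0×2.8) = 0.250568
P(4)/P(0) = (1.4×6.3×1.4×1.3)/(4.4×4.0×2.8×3.1) = 0.105077
P(5)/P(0) = (1.4×6.3×1.4×1.3×5.0)/(4.4×4.0×2.8×3.1×4.8) = 0.109455
P(6)/P(0) = (1.4×6.3×1.4×1.3×5.0×5.3)/(4.4×4.0×2.8×3.1×4.8×4.7) = 0.123428

Normalization: ∑ P(n) = 1
P(0) × (1.00000 + 0.318182 + 0.501136 + 0.250568 + 0.105077 + 0.109455 + 0.123428) = 1
P(0) × 2.4078 = 1
P(0) = 1/2.4078 = 0.4153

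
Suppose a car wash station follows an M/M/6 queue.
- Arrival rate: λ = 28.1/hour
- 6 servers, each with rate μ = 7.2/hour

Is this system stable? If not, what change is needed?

Stability requires ρ = λ/(cμ) < 1
ρ = 28.1/(6 × 7.2) = 28.1/43.20 = 0.6505
Since 0.6505 < 1, the system is STABLE.
The servers are busy 65.05% of the time.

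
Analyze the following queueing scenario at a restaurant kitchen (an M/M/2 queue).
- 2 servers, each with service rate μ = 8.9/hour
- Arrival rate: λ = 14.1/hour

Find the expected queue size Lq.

Traffic intensity: ρ = λ/(cμ) = 14.1/(2×8.9) = 0.7921
Since ρ = 0.7921 < 1, system is stable.
Offered load a = λ/μ = cρ = 14.1/8.9 = 1.5843
P₀ = [ Σₙ₌₀^1 aⁿ/n! + a^2/(2!(1-ρ)) ]⁻¹
Σ = a^0/0! + a^1/1! = 1.0000 + 1.5843 = 2.5843
a^2/(2!(1-ρ)) = 2.50991/(2 × 0.207865) = 6.0374
P₀ = 1/(2.5843 + 6.0374) = 0.1160
Lq = P₀·a^2·ρ / (2!(1-ρ)²) = 0.115987 × 2.50991 × 0.792135 / (2 × 0.0432079) = 2.6685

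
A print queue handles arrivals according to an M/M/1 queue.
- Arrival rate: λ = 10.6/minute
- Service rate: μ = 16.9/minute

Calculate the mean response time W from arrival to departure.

First, compute utilization: ρ = λ/μ = 10.6/16.9 = 0.6272
For M/M/1: W = 1/(μ-λ)
W = 1/(16.9-10.6) = 1/6.30
W = 0.1587 minutes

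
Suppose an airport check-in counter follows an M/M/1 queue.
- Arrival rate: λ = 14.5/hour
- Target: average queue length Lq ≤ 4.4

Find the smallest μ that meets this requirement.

For M/M/1: Lq = λ²/(μ(μ-λ))
Need Lq ≤ 4.4, i.e. μ(μ-λ) ≥ λ²/4.4
μ² - 14.5μ - 210.25/4.4 ≥ 0  →  μ² - 14.5μ - 47.7841 ≥ 0
Quadratic formula (positive root): μ = [λ + √(λ² + 4×47.7841)]/2
Discriminant: 210.25 + 4×47.7841 = 401.3864, √401.3864 = 20.0346
μ ≥ (14.5 + 20.0346)/2 = 17.2673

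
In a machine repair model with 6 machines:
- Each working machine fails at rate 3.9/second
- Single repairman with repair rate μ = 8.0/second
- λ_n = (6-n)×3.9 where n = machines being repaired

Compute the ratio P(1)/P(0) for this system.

P(1)/P(0) = ∏_{i=0}^{1-1} λ_i/μ_{i+1}
= (6-0)×3.9/8.0
= 2.9250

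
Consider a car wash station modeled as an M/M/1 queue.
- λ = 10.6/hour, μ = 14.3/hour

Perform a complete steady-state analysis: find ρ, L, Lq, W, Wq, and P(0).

Step 1: ρ = λ/μ = 10.6/14.3 = 0.7413
Step 2: L = λ/(μ-λ) = 10.6/3.70 = 2.8649
Step 3: Lq = λ²/(μ(μ-λ)) = 112.36/(14.3×3.70) = 2.1236
Step 4: W = 1/(μ-λ) = 1/3.70 = 0.27027
Step 5: Wq = λ/(μ(μ-λ)) = 10.6/(14.3×3.70) = 0.2003
Step 6: P(0) = 1-ρ = 0.2587
Verify: L = λW = 10.6×0.27027 = 2.8649 ✔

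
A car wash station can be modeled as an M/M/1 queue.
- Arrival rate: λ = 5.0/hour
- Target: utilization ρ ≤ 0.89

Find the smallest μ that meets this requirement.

ρ = λ/μ, so μ = λ/ρ
μ ≥ 5.0/0.89 = 5.6180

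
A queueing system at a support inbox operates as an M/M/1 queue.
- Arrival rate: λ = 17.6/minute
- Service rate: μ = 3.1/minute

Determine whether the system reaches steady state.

Stability requires ρ = λ/(cμ) < 1
ρ = 17.6/(1 × 3.1) = 17.6/3.10 = 5.6774
Since 5.6774 ≥ 1, the system is UNSTABLE.
Queue grows without bound. Need μ > λ = 17.6.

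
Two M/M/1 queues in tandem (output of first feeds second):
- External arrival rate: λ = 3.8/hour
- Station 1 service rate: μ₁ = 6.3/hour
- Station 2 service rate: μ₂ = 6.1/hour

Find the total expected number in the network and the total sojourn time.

By Jackson's theorem, each station behaves as independent M/M/1.
Station 1: ρ₁ = 3.8/6.3 = 0.6032, L₁ = ρ₁/(1-ρ₁) = λ/(μ₁-λ) = 3.8/2.50 = 1.5200
Station 2: ρ₂ = 3.8/6.1 = 0.6230, L₂ = ρ₂/(1-ρ₂) = λ/(μ₂-λ) = 3.8/2.30 = 1.6522
Total: L = L₁ + L₂ = 1.5200 + 1.6522 = 3.1722
W = L/λ = 3.1722/3.8 = 0.8348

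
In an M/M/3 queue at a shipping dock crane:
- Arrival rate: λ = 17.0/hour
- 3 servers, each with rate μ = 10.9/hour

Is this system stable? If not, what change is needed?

Stability requires ρ = λ/(cμ) < 1
ρ = 17.0/(3 × 10.9) = 17.0/32.70 = 0.5199
Since 0.5199 < 1, the system is STABLE.
The servers are busy 51.99% of the time.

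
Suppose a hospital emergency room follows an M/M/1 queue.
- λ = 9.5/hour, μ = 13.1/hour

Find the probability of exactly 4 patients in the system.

ρ = λ/μ = 9.5/13.1 = 0.72519
P(n) = (1-ρ)ρⁿ
P(4) = (1-0.72519) × 0.72519^4
P(4) = 0.27481 × 0.27657
P(4) = 0.07600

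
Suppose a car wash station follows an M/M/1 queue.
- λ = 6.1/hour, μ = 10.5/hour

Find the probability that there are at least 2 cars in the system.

ρ = λ/μ = 6.1/10.5 = 0.58095
P(N ≥ n) = ρⁿ
P(N ≥ 2) = 0.58095^2
P(N ≥ 2) = 0.3375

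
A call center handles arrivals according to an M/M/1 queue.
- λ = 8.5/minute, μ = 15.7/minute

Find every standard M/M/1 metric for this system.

Step 1: ρ = λ/μ = 8.5/15.7 = 0.5414
Step 2: L = λ/(μ-λ) = 8.5/7.20 = 1.1806
Step 3: Lq = λ²/(μ(μ-λ)) = 72.25/(15.7×7.20) = 0.6392
Step 4: W = 1/(μ-λ) = 1/7.20 = 0.1389
Step 5: Wq = λ/(μ(μ-λ)) = 8.5/(15.7×7.20) = 0.07519
Step 6: P(0) = 1-ρ = 0.4586
Verify: L = λW = 8.5×0.1389 = 1.1806 ✔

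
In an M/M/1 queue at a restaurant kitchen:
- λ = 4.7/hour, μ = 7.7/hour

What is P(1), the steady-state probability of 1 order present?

ρ = λ/μ = 4.7/7.7 = 0.6104
P(n) = (1-ρ)ρⁿ
P(1) = (1-0.6104) × 0.6104^1
P(1) = 0.3896 × 0.6104
P(1) = 0.2378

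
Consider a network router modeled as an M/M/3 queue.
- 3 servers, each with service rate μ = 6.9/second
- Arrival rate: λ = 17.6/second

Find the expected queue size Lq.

Traffic intensity: ρ = λ/(cμ) = 17.6/(3×6.9) = 0.8502
Since ρ = 0.8502 < 1, system is stable.
Offered load a = λ/μ = cρ = 17.6/6.9 = 2.5507
P₀ = [ Σₙ₌₀^2 aⁿ/n! + a^3/(3!(1-ρ)) ]⁻¹
Σ = a^0/0! + a^1/1! + a^2/2! = 1.0000 + 2.5507 + 3.2531 = 6.8038
a^3/(3!(1-ρ)) = 16.5955/(6 × 0.149758) = 18.4692
P₀ = 1/(6.8038 + 18.4692) = 0.03957
Lq = P₀·a^3·ρ / (3!(1-ρ)²) = 0.0395679 × 16.5955 × 0.850242 / (6 × 0.0224276) = 4.1490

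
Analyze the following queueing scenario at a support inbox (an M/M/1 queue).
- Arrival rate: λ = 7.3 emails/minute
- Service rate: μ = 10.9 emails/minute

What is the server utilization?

Server utilization: ρ = λ/μ
ρ = 7.3/10.9 = 0.6697
The server is busy 66.97% of the time.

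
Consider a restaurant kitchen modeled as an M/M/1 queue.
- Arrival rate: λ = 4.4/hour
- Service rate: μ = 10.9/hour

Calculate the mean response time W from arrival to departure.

First, compute utilization: ρ = λ/μ = 4.4/10.9 = 0.4037
For M/M/1: W = 1/(μ-λ)
W = 1/(10.9-4.4) = 1/6.50
W = 0.1538 hours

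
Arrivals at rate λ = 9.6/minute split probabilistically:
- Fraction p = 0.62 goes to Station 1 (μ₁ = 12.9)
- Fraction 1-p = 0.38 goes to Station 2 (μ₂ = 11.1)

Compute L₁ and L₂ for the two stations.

Effective rates: λ₁ = 9.6×0.62 = 5.952, λ₂ = 9.6×0.38 = 3.648
Station 1: ρ₁ = 5.952/12.9 = 0.461395, L₁ = ρ₁/(1-ρ₁) = 0.461395/(1-0.461395) = 0.8566
Station 2: ρ₂ = 3.648/11.1 = 0.32865, L₂ = ρ₂/(1-ρ₂) = 0.32865/(1-0.32865) = 0.4895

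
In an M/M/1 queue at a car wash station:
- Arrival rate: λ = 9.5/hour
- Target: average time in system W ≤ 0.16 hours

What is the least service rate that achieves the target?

For M/M/1: W = 1/(μ-λ)
Need W ≤ 0.16, so 1/(μ-λ) ≤ 0.16
μ - λ ≥ 1/0.16 = 6.2500
μ ≥ 9.5 + 6.2500 = 15.7500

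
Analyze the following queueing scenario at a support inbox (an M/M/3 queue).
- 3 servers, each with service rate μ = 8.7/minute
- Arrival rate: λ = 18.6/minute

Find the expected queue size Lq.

Traffic intensity: ρ = λ/(cμ) = 18.6/(3×8.7) = 0.7126
Since ρ = 0.7126 < 1, system is stable.
Offered load a = λ/μ = cρ = 18.6/8.7 = 2.1379
P₀ = [ Σₙ₌₀^2 aⁿ/n! + a^3/(3!(1-ρ)) ]⁻¹
Σ = a^0/0! + a^1/1! + a^2/2! = 1.0000 + 2.1379 + 2.2854 = 5.4233
a^3/(3!(1-ρ)) = 9.77195/(6 × 0.287356) = 5.6677
P₀ = 1/(5.4233 + 5.6677) = 0.09016
Lq = P₀·a^3·ρ / (3!(1-ρ)²) = 0.09016 × 9.7719 × 0.7126 / (6 × 0.08257) = 1.2673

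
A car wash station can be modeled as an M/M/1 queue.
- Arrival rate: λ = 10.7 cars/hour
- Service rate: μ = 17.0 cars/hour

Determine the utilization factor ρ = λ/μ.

Server utilization: ρ = λ/μ
ρ = 10.7/17.0 = 0.6294
The server is busy 62.94% of the time.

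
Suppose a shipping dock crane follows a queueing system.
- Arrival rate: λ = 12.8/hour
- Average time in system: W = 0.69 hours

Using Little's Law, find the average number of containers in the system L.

Little's Law: L = λW
L = 12.8 × 0.69 = 8.8320 containers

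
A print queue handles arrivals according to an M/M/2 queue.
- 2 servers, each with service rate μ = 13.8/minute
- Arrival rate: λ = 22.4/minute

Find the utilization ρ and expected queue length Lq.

Traffic intensity: ρ = λ/(cμ) = 22.4/(2×13.8) = 0.8116
Since ρ = 0.8116 < 1, system is stable.
Offered load a = λ/μ = cρ = 22.4/13.8 = 1.6232
P₀ = [ Σₙ₌₀^1 aⁿ/n! + a^2/(2!(1-ρ)) ]⁻¹
Σ = a^0/0! + a^1/1! = 1.0000 + 1.6232 = 2.6232
a^2/(2!(1-ρ)) = 2.63474/(2 × 0.188406) = 6.9922
P₀ = 1/(2.6232 + 6.9922) = 0.1040
Lq = P₀·a^2·ρ / (2!(1-ρ)²) = 0.104000 × 2.63474 × 0.811594 / (2 × 0.0354967) = 3.1325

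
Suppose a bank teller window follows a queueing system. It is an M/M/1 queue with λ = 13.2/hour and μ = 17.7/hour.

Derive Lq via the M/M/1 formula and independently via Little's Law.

Method 1 (direct): Lq = λ²/(μ(μ-λ)) = 174.24/(17.7 × 4.50) = 2.1876

Method 2 (Little's Law):
W = 1/(μ-λ) = 1/4.50 = 0.2222222
Wq = W - 1/μ = 0.2222222 - 0.05649718 = 0.16573
Lq = λWq = 13.2 × 0.16573 = 2.1876 ✔ (matches Method 1)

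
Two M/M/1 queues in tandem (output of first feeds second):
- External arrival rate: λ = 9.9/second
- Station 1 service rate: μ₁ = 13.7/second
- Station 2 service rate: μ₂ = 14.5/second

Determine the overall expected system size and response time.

By Jackson's theorem, each station behaves as independent M/M/1.
Station 1: ρ₁ = 9.9/13.7 = 0.7226, L₁ = ρ₁/(1-ρ₁) = λ/(μ₁-λ) = 9.9/3.80 = 2.60526
Station 2: ρ₂ = 9.9/14.5 = 0.6828, L₂ = ρ₂/(1-ρ₂) = λ/(μ₂-λ) = 9.9/4.60 = 2.15217
Total: L = L₁ + L₂ = 2.60526 + 2.15217 = 4.7574
W = L/λ = 4.7574/9.9 = 0.4805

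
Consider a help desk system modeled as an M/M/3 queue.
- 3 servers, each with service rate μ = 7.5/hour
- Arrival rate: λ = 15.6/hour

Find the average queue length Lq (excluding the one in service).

Traffic intensity: ρ = λ/(cμ) = 15.6/(3×7.5) = 0.6933
Since ρ = 0.6933 < 1, system is stable.
Offered load a = λ/μ = cρ = 15.6/7.5 = 2.0800
P₀ = [ Σₙ₌₀^2 aⁿ/n! + a^3/(3!(1-ρ)) ]⁻¹
Σ = a^0/0! + a^1/1! + a^2/2! = 1.0000 + 2.0800 + 2.1632 = 5.2432
a^3/(3!(1-ρ)) = 8.9989/(6 × 0.30667) = 4.8907
P₀ = 1/(5.2432 + 4.8907) = 0.09868
Lq = P₀·a^3·ρ / (3!(1-ρ)²) = 0.09868 × 8.9989 × 0.6933 / (6 × 0.09404) = 1.0911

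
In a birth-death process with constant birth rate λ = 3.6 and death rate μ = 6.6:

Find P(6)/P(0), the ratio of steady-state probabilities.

For constant rates: P(n)/P(0) = (λ/μ)^n
P(6)/P(0) = (3.6/6.6)^6 = 0.545455^6 = 0.02634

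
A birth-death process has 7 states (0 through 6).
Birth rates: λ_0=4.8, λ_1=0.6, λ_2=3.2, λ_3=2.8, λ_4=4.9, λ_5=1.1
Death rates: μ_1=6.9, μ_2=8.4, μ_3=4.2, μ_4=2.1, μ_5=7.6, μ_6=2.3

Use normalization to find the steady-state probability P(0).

Ratios P(n)/P(0) = (λ₀···λₙ₋₁)/(μ₁···μₙ):
P(1)/P(0) = (4.8)/(6.9) = 0.69565
P(2)/P(0) = (4.8×0.6)/(6.9×8.4) = 0.049689
P(3)/P(0) = (4.8×0.6×3.2)/(6.9×8.4×4.2) = 0.037859
P(4)/P(0) = (4.8×0.6×3.2×2.8)/(6.9×8.4×4.2×2.1) = 0.050478
P(5)/P(0) = (4.8×0.6×3.2×2.8×4.9)/(6.9×8.4×4.2×2.1×7.6) = 0.032545
P(6)/P(0) = (4.8×0.6×3.2×2.8×4.9×1.1)/(6.9×8.4×4.2×2.1×7.6×2.3) = 0.015565

Normalization: ∑ P(n) = 1
P(0) × (1.0000 + 0.69565 + 0.049689 + 0.037859 + 0.050478 + 0.032545 + 0.015565) = 1
P(0) × 1.8818 = 1
P(0) = 1/1.8818 = 0.5314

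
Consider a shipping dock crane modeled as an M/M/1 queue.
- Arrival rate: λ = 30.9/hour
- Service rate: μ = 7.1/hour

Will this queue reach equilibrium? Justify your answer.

Stability requires ρ = λ/(cμ) < 1
ρ = 30.9/(1 × 7.1) = 30.9/7.10 = 4.3521
Since 4.3521 ≥ 1, the system is UNSTABLE.
Queue grows without bound. Need μ > λ = 30.9.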